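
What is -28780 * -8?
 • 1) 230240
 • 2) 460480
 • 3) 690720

-28780 * -8 = 230240
1) 230240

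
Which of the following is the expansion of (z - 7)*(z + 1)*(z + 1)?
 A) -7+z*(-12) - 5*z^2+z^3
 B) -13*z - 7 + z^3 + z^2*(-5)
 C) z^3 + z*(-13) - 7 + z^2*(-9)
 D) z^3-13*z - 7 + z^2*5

Expanding (z - 7)*(z + 1)*(z + 1):
= -13*z - 7 + z^3 + z^2*(-5)
B) -13*z - 7 + z^3 + z^2*(-5)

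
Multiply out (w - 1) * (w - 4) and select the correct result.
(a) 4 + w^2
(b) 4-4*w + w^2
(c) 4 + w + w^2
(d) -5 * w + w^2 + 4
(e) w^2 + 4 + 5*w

Expanding (w - 1) * (w - 4):
= -5 * w + w^2 + 4
d) -5 * w + w^2 + 4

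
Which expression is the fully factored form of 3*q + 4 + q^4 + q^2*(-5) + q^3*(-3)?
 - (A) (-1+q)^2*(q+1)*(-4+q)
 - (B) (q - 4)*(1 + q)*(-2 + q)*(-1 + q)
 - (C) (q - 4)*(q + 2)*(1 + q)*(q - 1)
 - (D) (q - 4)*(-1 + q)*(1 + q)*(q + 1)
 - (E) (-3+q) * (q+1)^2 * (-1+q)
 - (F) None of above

We need to factor 3*q + 4 + q^4 + q^2*(-5) + q^3*(-3).
The factored form is (q - 4)*(-1 + q)*(1 + q)*(q + 1).
D) (q - 4)*(-1 + q)*(1 + q)*(q + 1)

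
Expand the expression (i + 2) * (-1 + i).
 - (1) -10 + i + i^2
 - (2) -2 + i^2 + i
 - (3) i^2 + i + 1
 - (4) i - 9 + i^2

Expanding (i + 2) * (-1 + i):
= -2 + i^2 + i
2) -2 + i^2 + i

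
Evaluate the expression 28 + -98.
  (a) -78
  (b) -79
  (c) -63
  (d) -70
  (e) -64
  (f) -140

28 + -98 = -70
d) -70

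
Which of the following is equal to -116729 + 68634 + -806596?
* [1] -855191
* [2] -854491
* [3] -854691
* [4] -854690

First: -116729 + 68634 = -48095
Then: -48095 + -806596 = -854691
3) -854691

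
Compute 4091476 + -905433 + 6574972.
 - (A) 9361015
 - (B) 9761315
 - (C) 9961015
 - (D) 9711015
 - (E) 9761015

First: 4091476 + -905433 = 3186043
Then: 3186043 + 6574972 = 9761015
E) 9761015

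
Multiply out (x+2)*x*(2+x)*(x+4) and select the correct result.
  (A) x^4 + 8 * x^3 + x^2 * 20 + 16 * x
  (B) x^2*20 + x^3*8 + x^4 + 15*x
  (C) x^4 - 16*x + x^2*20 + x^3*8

Expanding (x+2)*x*(2+x)*(x+4):
= x^4 + 8 * x^3 + x^2 * 20 + 16 * x
A) x^4 + 8 * x^3 + x^2 * 20 + 16 * x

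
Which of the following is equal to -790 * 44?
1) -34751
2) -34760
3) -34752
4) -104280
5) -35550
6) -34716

-790 * 44 = -34760
2) -34760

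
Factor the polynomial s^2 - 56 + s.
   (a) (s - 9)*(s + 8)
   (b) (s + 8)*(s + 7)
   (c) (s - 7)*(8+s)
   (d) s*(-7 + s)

We need to factor s^2 - 56 + s.
The factored form is (s - 7)*(8+s).
c) (s - 7)*(8+s)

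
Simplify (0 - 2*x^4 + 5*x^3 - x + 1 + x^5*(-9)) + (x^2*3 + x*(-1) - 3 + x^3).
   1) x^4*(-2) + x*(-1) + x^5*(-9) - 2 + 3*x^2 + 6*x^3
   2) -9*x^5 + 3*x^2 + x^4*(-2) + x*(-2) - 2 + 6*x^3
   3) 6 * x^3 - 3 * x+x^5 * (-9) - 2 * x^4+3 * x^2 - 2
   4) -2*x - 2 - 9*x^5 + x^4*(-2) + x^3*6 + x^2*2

Adding the polynomials and combining like terms:
(0 - 2*x^4 + 5*x^3 - x + 1 + x^5*(-9)) + (x^2*3 + x*(-1) - 3 + x^3)
= -9*x^5 + 3*x^2 + x^4*(-2) + x*(-2) - 2 + 6*x^3
2) -9*x^5 + 3*x^2 + x^4*(-2) + x*(-2) - 2 + 6*x^3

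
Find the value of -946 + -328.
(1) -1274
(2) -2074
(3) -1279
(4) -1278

-946 + -328 = -1274
1) -1274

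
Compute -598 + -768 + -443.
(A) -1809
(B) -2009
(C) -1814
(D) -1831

First: -598 + -768 = -1366
Then: -1366 + -443 = -1809
A) -1809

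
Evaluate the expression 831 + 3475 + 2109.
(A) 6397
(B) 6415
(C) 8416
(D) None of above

First: 831 + 3475 = 4306
Then: 4306 + 2109 = 6415
B) 6415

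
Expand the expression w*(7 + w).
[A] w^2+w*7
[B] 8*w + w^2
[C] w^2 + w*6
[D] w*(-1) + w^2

Expanding w*(7 + w):
= w^2+w*7
A) w^2+w*7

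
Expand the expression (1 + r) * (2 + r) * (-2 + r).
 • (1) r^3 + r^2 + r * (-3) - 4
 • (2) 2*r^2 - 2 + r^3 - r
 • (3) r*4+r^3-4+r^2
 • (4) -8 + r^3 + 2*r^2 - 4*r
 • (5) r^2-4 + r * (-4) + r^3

Expanding (1 + r) * (2 + r) * (-2 + r):
= r^2-4 + r * (-4) + r^3
5) r^2-4 + r * (-4) + r^3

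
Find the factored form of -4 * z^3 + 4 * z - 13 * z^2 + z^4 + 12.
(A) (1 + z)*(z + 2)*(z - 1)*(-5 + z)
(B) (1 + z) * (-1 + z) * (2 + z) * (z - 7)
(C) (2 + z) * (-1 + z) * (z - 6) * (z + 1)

We need to factor -4 * z^3 + 4 * z - 13 * z^2 + z^4 + 12.
The factored form is (2 + z) * (-1 + z) * (z - 6) * (z + 1).
C) (2 + z) * (-1 + z) * (z - 6) * (z + 1)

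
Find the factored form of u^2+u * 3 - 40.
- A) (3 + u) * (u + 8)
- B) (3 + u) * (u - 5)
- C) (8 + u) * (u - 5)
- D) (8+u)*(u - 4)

We need to factor u^2+u * 3 - 40.
The factored form is (8 + u) * (u - 5).
C) (8 + u) * (u - 5)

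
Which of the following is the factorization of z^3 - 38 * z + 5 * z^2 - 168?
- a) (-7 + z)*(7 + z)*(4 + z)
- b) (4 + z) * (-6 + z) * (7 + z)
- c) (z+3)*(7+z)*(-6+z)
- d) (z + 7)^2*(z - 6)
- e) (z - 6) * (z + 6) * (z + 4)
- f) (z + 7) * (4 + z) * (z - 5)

We need to factor z^3 - 38 * z + 5 * z^2 - 168.
The factored form is (4 + z) * (-6 + z) * (7 + z).
b) (4 + z) * (-6 + z) * (7 + z)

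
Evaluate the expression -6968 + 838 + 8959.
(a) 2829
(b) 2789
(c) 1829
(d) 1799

First: -6968 + 838 = -6130
Then: -6130 + 8959 = 2829
a) 2829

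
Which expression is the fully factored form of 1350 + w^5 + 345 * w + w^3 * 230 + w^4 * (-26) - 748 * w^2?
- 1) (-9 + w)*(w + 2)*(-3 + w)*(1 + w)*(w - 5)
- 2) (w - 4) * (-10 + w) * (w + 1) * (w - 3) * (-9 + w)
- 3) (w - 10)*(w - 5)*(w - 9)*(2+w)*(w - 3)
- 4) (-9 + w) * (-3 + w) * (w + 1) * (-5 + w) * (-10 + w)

We need to factor 1350 + w^5 + 345 * w + w^3 * 230 + w^4 * (-26) - 748 * w^2.
The factored form is (-9 + w) * (-3 + w) * (w + 1) * (-5 + w) * (-10 + w).
4) (-9 + w) * (-3 + w) * (w + 1) * (-5 + w) * (-10 + w)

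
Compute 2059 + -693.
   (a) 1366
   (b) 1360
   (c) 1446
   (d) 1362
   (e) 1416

2059 + -693 = 1366
a) 1366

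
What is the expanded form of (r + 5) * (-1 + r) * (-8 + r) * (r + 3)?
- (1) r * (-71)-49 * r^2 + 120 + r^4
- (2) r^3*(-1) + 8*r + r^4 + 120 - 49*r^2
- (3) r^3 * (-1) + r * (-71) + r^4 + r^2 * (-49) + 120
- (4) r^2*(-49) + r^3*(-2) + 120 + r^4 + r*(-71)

Expanding (r + 5) * (-1 + r) * (-8 + r) * (r + 3):
= r^3 * (-1) + r * (-71) + r^4 + r^2 * (-49) + 120
3) r^3 * (-1) + r * (-71) + r^4 + r^2 * (-49) + 120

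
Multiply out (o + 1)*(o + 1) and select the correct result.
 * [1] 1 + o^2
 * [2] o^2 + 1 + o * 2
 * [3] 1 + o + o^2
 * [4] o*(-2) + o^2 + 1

Expanding (o + 1)*(o + 1):
= o^2 + 1 + o * 2
2) o^2 + 1 + o * 2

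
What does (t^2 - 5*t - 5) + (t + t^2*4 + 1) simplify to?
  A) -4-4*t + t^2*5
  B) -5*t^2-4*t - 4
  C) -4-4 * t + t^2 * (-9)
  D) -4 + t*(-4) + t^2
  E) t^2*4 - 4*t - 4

Adding the polynomials and combining like terms:
(t^2 - 5*t - 5) + (t + t^2*4 + 1)
= -4-4*t + t^2*5
A) -4-4*t + t^2*5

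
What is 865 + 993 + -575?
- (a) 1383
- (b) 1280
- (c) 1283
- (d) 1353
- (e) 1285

First: 865 + 993 = 1858
Then: 1858 + -575 = 1283
c) 1283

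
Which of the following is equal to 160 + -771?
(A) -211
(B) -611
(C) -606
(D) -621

160 + -771 = -611
B) -611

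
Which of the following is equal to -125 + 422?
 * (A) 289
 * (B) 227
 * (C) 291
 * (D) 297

-125 + 422 = 297
D) 297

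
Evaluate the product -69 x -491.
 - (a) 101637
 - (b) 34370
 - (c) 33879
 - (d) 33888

-69 * -491 = 33879
c) 33879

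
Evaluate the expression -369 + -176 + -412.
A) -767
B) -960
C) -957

First: -369 + -176 = -545
Then: -545 + -412 = -957
C) -957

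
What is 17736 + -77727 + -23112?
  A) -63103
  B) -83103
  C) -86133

First: 17736 + -77727 = -59991
Then: -59991 + -23112 = -83103
B) -83103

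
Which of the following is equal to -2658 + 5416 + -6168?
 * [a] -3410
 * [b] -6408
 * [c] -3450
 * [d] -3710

First: -2658 + 5416 = 2758
Then: 2758 + -6168 = -3410
a) -3410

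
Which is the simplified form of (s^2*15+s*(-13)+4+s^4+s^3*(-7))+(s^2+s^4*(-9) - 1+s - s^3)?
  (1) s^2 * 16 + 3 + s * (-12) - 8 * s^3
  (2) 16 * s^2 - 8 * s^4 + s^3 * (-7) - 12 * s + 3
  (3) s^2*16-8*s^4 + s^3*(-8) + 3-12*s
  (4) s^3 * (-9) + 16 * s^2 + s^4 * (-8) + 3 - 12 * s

Adding the polynomials and combining like terms:
(s^2*15 + s*(-13) + 4 + s^4 + s^3*(-7)) + (s^2 + s^4*(-9) - 1 + s - s^3)
= s^2*16-8*s^4 + s^3*(-8) + 3-12*s
3) s^2*16-8*s^4 + s^3*(-8) + 3-12*s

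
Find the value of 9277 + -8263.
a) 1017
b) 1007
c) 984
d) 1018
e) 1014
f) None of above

9277 + -8263 = 1014
e) 1014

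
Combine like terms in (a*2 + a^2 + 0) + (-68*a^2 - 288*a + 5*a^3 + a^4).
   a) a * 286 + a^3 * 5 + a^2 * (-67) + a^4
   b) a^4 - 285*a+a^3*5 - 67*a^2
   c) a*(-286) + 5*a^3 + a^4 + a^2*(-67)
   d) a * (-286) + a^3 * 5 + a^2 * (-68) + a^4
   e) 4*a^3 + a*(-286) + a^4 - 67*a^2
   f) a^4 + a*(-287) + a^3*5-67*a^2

Adding the polynomials and combining like terms:
(a*2 + a^2 + 0) + (-68*a^2 - 288*a + 5*a^3 + a^4)
= a*(-286) + 5*a^3 + a^4 + a^2*(-67)
c) a*(-286) + 5*a^3 + a^4 + a^2*(-67)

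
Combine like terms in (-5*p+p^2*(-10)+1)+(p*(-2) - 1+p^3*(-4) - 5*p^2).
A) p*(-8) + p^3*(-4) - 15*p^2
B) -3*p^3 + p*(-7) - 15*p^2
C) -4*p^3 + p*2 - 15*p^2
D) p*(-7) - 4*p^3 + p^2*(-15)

Adding the polynomials and combining like terms:
(-5*p + p^2*(-10) + 1) + (p*(-2) - 1 + p^3*(-4) - 5*p^2)
= p*(-7) - 4*p^3 + p^2*(-15)
D) p*(-7) - 4*p^3 + p^2*(-15)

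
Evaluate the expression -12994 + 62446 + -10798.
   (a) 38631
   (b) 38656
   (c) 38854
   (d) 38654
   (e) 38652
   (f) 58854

First: -12994 + 62446 = 49452
Then: 49452 + -10798 = 38654
d) 38654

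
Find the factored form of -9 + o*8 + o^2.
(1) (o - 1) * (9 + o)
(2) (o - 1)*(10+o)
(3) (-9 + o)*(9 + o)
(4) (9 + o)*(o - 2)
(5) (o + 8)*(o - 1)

We need to factor -9 + o*8 + o^2.
The factored form is (o - 1) * (9 + o).
1) (o - 1) * (9 + o)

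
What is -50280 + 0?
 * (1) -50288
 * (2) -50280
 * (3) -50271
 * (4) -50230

-50280 + 0 = -50280
2) -50280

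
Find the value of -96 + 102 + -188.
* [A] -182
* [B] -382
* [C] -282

First: -96 + 102 = 6
Then: 6 + -188 = -182
A) -182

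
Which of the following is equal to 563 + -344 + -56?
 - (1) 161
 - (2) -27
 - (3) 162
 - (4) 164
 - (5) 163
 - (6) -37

First: 563 + -344 = 219
Then: 219 + -56 = 163
5) 163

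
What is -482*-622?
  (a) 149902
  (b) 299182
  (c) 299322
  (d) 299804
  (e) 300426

-482 * -622 = 299804
d) 299804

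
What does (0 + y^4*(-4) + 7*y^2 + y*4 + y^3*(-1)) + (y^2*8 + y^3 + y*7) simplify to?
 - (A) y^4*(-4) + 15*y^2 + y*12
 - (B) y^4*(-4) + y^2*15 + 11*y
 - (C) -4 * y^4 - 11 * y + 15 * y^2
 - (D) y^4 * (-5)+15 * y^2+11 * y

Adding the polynomials and combining like terms:
(0 + y^4*(-4) + 7*y^2 + y*4 + y^3*(-1)) + (y^2*8 + y^3 + y*7)
= y^4*(-4) + y^2*15 + 11*y
B) y^4*(-4) + y^2*15 + 11*y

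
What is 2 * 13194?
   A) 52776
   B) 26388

2 * 13194 = 26388
B) 26388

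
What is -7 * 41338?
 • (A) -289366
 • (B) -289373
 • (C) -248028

-7 * 41338 = -289366
A) -289366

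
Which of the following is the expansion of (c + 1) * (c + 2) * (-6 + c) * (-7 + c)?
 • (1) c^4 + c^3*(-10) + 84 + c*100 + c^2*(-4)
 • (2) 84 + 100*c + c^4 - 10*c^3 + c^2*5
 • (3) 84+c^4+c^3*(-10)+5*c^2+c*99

Expanding (c + 1) * (c + 2) * (-6 + c) * (-7 + c):
= 84 + 100*c + c^4 - 10*c^3 + c^2*5
2) 84 + 100*c + c^4 - 10*c^3 + c^2*5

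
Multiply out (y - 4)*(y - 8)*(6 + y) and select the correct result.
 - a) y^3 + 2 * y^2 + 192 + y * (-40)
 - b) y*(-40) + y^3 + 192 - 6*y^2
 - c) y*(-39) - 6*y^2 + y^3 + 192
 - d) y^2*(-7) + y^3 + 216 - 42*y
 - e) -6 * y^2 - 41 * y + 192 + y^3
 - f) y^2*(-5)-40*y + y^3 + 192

Expanding (y - 4)*(y - 8)*(6 + y):
= y*(-40) + y^3 + 192 - 6*y^2
b) y*(-40) + y^3 + 192 - 6*y^2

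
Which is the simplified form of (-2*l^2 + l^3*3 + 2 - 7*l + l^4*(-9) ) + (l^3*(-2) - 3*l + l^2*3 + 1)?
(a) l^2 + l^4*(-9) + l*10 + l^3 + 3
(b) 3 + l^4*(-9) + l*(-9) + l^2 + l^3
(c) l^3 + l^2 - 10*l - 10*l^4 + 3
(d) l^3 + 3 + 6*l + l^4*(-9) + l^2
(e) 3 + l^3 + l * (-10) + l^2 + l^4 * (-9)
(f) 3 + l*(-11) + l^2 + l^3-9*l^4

Adding the polynomials and combining like terms:
(-2*l^2 + l^3*3 + 2 - 7*l + l^4*(-9)) + (l^3*(-2) - 3*l + l^2*3 + 1)
= 3 + l^3 + l * (-10) + l^2 + l^4 * (-9)
e) 3 + l^3 + l * (-10) + l^2 + l^4 * (-9)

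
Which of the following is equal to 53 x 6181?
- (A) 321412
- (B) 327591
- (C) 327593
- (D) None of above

53 * 6181 = 327593
C) 327593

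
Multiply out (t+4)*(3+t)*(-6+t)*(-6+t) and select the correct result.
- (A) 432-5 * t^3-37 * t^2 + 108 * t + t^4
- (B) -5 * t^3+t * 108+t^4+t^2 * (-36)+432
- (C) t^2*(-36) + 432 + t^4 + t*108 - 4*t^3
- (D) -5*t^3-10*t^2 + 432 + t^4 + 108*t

Expanding (t+4)*(3+t)*(-6+t)*(-6+t):
= -5 * t^3+t * 108+t^4+t^2 * (-36)+432
B) -5 * t^3+t * 108+t^4+t^2 * (-36)+432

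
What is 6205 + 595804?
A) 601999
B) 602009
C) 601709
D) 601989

6205 + 595804 = 602009
B) 602009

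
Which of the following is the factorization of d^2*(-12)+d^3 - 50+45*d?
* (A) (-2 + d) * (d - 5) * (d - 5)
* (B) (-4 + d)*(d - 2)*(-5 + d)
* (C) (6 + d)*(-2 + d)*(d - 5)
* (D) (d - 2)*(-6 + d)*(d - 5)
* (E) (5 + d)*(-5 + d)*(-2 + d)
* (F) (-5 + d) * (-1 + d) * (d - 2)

We need to factor d^2*(-12)+d^3 - 50+45*d.
The factored form is (-2 + d) * (d - 5) * (d - 5).
A) (-2 + d) * (d - 5) * (d - 5)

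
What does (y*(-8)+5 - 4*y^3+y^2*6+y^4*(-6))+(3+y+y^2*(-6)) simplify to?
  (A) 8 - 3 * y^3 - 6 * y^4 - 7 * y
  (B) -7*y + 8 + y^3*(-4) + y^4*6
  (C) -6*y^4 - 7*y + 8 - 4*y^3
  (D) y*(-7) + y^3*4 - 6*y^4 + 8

Adding the polynomials and combining like terms:
(y*(-8) + 5 - 4*y^3 + y^2*6 + y^4*(-6)) + (3 + y + y^2*(-6))
= -6*y^4 - 7*y + 8 - 4*y^3
C) -6*y^4 - 7*y + 8 - 4*y^3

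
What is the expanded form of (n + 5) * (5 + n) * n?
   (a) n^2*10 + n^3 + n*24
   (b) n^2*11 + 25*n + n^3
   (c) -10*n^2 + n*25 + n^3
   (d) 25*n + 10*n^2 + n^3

Expanding (n + 5) * (5 + n) * n:
= 25*n + 10*n^2 + n^3
d) 25*n + 10*n^2 + n^3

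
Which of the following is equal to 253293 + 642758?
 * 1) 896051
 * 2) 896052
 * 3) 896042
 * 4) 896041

253293 + 642758 = 896051
1) 896051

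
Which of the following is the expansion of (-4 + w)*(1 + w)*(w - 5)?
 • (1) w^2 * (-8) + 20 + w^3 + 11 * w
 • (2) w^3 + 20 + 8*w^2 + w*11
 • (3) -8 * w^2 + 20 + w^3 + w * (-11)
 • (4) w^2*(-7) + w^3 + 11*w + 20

Expanding (-4 + w)*(1 + w)*(w - 5):
= w^2 * (-8) + 20 + w^3 + 11 * w
1) w^2 * (-8) + 20 + w^3 + 11 * w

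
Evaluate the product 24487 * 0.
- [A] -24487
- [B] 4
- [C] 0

24487 * 0 = 0
C) 0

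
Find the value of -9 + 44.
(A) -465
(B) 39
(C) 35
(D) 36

-9 + 44 = 35
C) 35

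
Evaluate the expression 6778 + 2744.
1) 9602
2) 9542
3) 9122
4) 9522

6778 + 2744 = 9522
4) 9522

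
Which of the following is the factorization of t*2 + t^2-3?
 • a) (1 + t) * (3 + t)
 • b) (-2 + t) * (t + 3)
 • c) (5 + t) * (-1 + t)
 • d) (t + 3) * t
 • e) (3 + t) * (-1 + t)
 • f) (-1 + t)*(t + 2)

We need to factor t*2 + t^2-3.
The factored form is (3 + t) * (-1 + t).
e) (3 + t) * (-1 + t)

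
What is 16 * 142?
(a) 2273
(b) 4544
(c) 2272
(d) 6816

16 * 142 = 2272
c) 2272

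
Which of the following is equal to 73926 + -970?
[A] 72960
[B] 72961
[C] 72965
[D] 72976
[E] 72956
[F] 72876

73926 + -970 = 72956
E) 72956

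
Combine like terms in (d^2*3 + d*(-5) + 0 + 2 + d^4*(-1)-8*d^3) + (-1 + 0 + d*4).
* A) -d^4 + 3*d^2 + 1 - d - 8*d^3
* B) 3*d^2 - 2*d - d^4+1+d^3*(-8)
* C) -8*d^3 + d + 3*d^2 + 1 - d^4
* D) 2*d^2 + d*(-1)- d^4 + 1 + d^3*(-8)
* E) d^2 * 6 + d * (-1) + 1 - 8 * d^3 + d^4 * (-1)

Adding the polynomials and combining like terms:
(d^2*3 + d*(-5) + 0 + 2 + d^4*(-1) - 8*d^3) + (-1 + 0 + d*4)
= -d^4 + 3*d^2 + 1 - d - 8*d^3
A) -d^4 + 3*d^2 + 1 - d - 8*d^3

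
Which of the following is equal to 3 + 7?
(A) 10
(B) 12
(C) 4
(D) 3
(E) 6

3 + 7 = 10
A) 10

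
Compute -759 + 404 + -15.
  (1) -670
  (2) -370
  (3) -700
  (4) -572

First: -759 + 404 = -355
Then: -355 + -15 = -370
2) -370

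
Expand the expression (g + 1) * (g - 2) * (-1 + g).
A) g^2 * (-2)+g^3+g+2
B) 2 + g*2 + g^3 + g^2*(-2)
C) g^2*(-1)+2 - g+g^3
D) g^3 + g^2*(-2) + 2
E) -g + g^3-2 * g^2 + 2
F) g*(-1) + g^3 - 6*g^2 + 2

Expanding (g + 1) * (g - 2) * (-1 + g):
= -g + g^3-2 * g^2 + 2
E) -g + g^3-2 * g^2 + 2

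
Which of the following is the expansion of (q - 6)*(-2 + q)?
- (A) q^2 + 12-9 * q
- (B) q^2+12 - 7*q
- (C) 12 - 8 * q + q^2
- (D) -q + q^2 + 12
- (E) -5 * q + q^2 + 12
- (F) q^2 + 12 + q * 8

Expanding (q - 6)*(-2 + q):
= 12 - 8 * q + q^2
C) 12 - 8 * q + q^2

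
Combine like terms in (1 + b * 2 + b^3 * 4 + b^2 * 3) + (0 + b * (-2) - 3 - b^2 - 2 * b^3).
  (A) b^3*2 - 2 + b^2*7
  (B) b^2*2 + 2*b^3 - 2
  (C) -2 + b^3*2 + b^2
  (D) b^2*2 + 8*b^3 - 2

Adding the polynomials and combining like terms:
(1 + b*2 + b^3*4 + b^2*3) + (0 + b*(-2) - 3 - b^2 - 2*b^3)
= b^2*2 + 2*b^3 - 2
B) b^2*2 + 2*b^3 - 2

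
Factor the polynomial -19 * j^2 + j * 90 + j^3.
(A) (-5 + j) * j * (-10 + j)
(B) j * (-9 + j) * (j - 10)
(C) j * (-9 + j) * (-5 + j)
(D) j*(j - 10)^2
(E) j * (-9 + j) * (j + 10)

We need to factor -19 * j^2 + j * 90 + j^3.
The factored form is j * (-9 + j) * (j - 10).
B) j * (-9 + j) * (j - 10)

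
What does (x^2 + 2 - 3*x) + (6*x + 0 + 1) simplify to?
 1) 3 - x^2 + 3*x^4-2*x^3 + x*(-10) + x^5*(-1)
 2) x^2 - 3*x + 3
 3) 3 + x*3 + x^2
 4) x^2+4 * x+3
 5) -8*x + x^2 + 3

Adding the polynomials and combining like terms:
(x^2 + 2 - 3*x) + (6*x + 0 + 1)
= 3 + x*3 + x^2
3) 3 + x*3 + x^2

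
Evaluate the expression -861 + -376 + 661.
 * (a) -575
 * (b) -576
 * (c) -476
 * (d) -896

First: -861 + -376 = -1237
Then: -1237 + 661 = -576
b) -576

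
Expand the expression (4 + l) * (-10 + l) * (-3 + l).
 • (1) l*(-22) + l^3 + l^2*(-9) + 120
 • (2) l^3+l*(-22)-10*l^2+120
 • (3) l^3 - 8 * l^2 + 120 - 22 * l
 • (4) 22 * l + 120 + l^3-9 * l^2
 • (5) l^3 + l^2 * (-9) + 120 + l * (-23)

Expanding (4 + l) * (-10 + l) * (-3 + l):
= l*(-22) + l^3 + l^2*(-9) + 120
1) l*(-22) + l^3 + l^2*(-9) + 120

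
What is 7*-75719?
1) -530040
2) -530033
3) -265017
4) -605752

7 * -75719 = -530033
2) -530033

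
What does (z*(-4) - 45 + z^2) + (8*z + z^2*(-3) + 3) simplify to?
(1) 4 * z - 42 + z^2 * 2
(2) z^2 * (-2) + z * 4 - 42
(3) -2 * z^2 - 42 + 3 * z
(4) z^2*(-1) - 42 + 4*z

Adding the polynomials and combining like terms:
(z*(-4) - 45 + z^2) + (8*z + z^2*(-3) + 3)
= z^2 * (-2) + z * 4 - 42
2) z^2 * (-2) + z * 4 - 42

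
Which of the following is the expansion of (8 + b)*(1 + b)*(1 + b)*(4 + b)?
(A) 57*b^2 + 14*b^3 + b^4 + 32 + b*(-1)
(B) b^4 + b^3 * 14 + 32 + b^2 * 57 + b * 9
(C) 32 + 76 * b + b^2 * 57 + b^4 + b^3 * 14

Expanding (8 + b)*(1 + b)*(1 + b)*(4 + b):
= 32 + 76 * b + b^2 * 57 + b^4 + b^3 * 14
C) 32 + 76 * b + b^2 * 57 + b^4 + b^3 * 14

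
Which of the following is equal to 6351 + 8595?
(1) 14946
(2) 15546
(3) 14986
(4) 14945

6351 + 8595 = 14946
1) 14946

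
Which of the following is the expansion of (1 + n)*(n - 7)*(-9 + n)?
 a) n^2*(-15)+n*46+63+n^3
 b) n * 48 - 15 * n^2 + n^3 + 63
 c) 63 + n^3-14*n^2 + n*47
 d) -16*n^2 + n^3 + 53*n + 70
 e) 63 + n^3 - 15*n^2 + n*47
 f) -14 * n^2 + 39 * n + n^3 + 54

Expanding (1 + n)*(n - 7)*(-9 + n):
= 63 + n^3 - 15*n^2 + n*47
e) 63 + n^3 - 15*n^2 + n*47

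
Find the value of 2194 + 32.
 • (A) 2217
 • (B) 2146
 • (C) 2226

2194 + 32 = 2226
C) 2226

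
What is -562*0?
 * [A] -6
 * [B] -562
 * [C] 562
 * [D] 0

-562 * 0 = 0
D) 0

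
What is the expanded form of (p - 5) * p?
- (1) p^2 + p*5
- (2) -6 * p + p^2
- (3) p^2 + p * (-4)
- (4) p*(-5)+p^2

Expanding (p - 5) * p:
= p*(-5)+p^2
4) p*(-5)+p^2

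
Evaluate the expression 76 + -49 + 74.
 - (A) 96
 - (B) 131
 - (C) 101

First: 76 + -49 = 27
Then: 27 + 74 = 101
C) 101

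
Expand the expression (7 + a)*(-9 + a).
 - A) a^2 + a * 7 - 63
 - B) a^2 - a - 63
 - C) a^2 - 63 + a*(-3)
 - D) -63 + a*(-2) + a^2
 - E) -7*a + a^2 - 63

Expanding (7 + a)*(-9 + a):
= -63 + a*(-2) + a^2
D) -63 + a*(-2) + a^2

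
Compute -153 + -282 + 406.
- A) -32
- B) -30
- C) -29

First: -153 + -282 = -435
Then: -435 + 406 = -29
C) -29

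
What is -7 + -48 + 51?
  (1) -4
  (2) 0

First: -7 + -48 = -55
Then: -55 + 51 = -4
1) -4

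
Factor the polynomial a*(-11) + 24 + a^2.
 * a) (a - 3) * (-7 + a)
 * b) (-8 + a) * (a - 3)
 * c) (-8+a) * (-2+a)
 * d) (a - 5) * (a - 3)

We need to factor a*(-11) + 24 + a^2.
The factored form is (-8 + a) * (a - 3).
b) (-8 + a) * (a - 3)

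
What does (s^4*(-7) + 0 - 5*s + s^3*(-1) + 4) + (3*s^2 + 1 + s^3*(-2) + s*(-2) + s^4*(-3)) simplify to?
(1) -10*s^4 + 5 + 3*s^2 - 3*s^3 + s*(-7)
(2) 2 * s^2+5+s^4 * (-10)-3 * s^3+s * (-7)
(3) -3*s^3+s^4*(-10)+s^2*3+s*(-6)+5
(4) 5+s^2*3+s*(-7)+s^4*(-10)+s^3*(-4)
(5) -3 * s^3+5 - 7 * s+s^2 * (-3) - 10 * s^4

Adding the polynomials and combining like terms:
(s^4*(-7) + 0 - 5*s + s^3*(-1) + 4) + (3*s^2 + 1 + s^3*(-2) + s*(-2) + s^4*(-3))
= -10*s^4 + 5 + 3*s^2 - 3*s^3 + s*(-7)
1) -10*s^4 + 5 + 3*s^2 - 3*s^3 + s*(-7)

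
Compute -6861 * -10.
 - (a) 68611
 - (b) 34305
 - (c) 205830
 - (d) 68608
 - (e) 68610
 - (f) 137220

-6861 * -10 = 68610
e) 68610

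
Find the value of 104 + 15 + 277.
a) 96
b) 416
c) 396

First: 104 + 15 = 119
Then: 119 + 277 = 396
c) 396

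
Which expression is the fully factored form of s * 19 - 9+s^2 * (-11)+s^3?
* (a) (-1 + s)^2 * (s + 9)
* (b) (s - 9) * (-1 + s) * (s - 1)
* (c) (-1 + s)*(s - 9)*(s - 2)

We need to factor s * 19 - 9+s^2 * (-11)+s^3.
The factored form is (s - 9) * (-1 + s) * (s - 1).
b) (s - 9) * (-1 + s) * (s - 1)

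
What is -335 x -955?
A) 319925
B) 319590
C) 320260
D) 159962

-335 * -955 = 319925
A) 319925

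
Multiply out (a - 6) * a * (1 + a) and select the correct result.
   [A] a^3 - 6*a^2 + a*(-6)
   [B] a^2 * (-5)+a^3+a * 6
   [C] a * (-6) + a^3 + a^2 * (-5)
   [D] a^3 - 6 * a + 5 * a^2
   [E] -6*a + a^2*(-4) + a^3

Expanding (a - 6) * a * (1 + a):
= a * (-6) + a^3 + a^2 * (-5)
C) a * (-6) + a^3 + a^2 * (-5)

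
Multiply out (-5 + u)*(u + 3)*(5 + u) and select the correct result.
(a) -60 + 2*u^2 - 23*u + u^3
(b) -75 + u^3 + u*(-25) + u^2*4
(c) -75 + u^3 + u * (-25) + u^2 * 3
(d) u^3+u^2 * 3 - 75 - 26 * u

Expanding (-5 + u)*(u + 3)*(5 + u):
= -75 + u^3 + u * (-25) + u^2 * 3
c) -75 + u^3 + u * (-25) + u^2 * 3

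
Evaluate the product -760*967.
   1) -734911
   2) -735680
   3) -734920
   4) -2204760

-760 * 967 = -734920
3) -734920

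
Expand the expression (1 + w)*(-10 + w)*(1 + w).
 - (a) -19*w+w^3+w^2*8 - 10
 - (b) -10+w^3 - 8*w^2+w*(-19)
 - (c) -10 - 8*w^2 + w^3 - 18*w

Expanding (1 + w)*(-10 + w)*(1 + w):
= -10+w^3 - 8*w^2+w*(-19)
b) -10+w^3 - 8*w^2+w*(-19)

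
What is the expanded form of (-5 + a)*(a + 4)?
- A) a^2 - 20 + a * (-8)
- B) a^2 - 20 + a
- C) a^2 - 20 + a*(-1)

Expanding (-5 + a)*(a + 4):
= a^2 - 20 + a*(-1)
C) a^2 - 20 + a*(-1)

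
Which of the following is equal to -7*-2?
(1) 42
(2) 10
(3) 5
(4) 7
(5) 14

-7 * -2 = 14
5) 14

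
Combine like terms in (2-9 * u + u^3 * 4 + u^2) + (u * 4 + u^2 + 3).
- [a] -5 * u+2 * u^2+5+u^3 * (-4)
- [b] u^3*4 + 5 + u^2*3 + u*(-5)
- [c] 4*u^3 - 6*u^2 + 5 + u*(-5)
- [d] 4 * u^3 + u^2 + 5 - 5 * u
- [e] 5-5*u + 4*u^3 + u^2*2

Adding the polynomials and combining like terms:
(2 - 9*u + u^3*4 + u^2) + (u*4 + u^2 + 3)
= 5-5*u + 4*u^3 + u^2*2
e) 5-5*u + 4*u^3 + u^2*2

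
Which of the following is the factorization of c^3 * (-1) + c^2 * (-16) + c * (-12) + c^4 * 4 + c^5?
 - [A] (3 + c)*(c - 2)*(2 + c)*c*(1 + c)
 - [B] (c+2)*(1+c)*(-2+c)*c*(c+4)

We need to factor c^3 * (-1) + c^2 * (-16) + c * (-12) + c^4 * 4 + c^5.
The factored form is (3 + c)*(c - 2)*(2 + c)*c*(1 + c).
A) (3 + c)*(c - 2)*(2 + c)*c*(1 + c)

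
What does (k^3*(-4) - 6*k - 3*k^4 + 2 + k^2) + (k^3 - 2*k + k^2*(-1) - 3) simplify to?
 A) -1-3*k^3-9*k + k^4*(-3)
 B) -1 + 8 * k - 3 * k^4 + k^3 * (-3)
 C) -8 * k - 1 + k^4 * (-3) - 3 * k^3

Adding the polynomials and combining like terms:
(k^3*(-4) - 6*k - 3*k^4 + 2 + k^2) + (k^3 - 2*k + k^2*(-1) - 3)
= -8 * k - 1 + k^4 * (-3) - 3 * k^3
C) -8 * k - 1 + k^4 * (-3) - 3 * k^3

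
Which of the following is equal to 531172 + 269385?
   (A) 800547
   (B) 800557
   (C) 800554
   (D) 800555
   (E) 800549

531172 + 269385 = 800557
B) 800557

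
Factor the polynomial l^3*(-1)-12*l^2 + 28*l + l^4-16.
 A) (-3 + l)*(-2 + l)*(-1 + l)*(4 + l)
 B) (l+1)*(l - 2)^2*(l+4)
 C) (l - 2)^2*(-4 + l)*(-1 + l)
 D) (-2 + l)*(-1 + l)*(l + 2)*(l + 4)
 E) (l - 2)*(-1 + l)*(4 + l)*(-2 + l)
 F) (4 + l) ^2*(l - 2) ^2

We need to factor l^3*(-1)-12*l^2 + 28*l + l^4-16.
The factored form is (l - 2)*(-1 + l)*(4 + l)*(-2 + l).
E) (l - 2)*(-1 + l)*(4 + l)*(-2 + l)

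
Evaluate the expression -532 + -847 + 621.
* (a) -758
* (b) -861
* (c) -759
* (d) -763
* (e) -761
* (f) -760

First: -532 + -847 = -1379
Then: -1379 + 621 = -758
a) -758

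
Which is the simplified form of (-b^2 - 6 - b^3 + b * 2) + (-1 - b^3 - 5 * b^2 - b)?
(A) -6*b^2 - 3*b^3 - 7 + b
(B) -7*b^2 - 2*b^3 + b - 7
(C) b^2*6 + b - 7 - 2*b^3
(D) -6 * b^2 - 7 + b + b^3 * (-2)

Adding the polynomials and combining like terms:
(-b^2 - 6 - b^3 + b*2) + (-1 - b^3 - 5*b^2 - b)
= -6 * b^2 - 7 + b + b^3 * (-2)
D) -6 * b^2 - 7 + b + b^3 * (-2)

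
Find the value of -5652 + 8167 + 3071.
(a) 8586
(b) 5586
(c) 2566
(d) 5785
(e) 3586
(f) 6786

First: -5652 + 8167 = 2515
Then: 2515 + 3071 = 5586
b) 5586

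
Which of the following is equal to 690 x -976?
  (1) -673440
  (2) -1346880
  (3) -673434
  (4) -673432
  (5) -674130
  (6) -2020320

690 * -976 = -673440
1) -673440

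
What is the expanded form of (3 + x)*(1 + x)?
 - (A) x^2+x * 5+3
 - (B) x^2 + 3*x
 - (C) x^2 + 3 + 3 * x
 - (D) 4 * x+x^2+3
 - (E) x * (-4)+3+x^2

Expanding (3 + x)*(1 + x):
= 4 * x+x^2+3
D) 4 * x+x^2+3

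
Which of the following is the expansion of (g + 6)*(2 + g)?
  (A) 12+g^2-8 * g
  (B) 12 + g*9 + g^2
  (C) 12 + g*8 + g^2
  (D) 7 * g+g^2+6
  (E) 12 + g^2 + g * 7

Expanding (g + 6)*(2 + g):
= 12 + g*8 + g^2
C) 12 + g*8 + g^2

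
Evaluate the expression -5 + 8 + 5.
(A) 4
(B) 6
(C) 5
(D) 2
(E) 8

First: -5 + 8 = 3
Then: 3 + 5 = 8
E) 8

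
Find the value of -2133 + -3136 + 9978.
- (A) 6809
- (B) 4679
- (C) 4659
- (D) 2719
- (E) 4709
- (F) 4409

First: -2133 + -3136 = -5269
Then: -5269 + 9978 = 4709
E) 4709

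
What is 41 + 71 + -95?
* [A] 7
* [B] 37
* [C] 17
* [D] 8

First: 41 + 71 = 112
Then: 112 + -95 = 17
C) 17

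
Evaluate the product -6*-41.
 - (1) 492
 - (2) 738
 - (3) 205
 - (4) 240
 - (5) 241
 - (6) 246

-6 * -41 = 246
6) 246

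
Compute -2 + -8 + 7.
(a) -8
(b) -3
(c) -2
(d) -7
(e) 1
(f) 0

First: -2 + -8 = -10
Then: -10 + 7 = -3
b) -3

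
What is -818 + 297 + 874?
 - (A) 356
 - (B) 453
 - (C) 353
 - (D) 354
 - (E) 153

First: -818 + 297 = -521
Then: -521 + 874 = 353
C) 353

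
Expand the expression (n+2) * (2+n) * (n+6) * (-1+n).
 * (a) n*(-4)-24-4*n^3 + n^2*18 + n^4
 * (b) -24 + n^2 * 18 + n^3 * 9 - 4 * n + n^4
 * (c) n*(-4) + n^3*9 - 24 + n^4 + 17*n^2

Expanding (n+2) * (2+n) * (n+6) * (-1+n):
= -24 + n^2 * 18 + n^3 * 9 - 4 * n + n^4
b) -24 + n^2 * 18 + n^3 * 9 - 4 * n + n^4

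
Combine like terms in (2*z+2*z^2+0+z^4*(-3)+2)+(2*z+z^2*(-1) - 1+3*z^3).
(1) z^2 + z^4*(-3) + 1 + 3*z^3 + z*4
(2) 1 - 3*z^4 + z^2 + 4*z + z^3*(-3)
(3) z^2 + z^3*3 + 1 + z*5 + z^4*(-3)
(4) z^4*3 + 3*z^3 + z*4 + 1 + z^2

Adding the polynomials and combining like terms:
(2*z + 2*z^2 + 0 + z^4*(-3) + 2) + (2*z + z^2*(-1) - 1 + 3*z^3)
= z^2 + z^4*(-3) + 1 + 3*z^3 + z*4
1) z^2 + z^4*(-3) + 1 + 3*z^3 + z*4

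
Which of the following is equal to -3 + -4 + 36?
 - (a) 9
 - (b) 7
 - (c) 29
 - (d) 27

First: -3 + -4 = -7
Then: -7 + 36 = 29
c) 29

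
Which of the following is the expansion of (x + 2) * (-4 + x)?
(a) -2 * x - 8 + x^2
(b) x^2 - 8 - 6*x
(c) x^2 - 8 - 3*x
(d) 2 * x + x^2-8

Expanding (x + 2) * (-4 + x):
= -2 * x - 8 + x^2
a) -2 * x - 8 + x^2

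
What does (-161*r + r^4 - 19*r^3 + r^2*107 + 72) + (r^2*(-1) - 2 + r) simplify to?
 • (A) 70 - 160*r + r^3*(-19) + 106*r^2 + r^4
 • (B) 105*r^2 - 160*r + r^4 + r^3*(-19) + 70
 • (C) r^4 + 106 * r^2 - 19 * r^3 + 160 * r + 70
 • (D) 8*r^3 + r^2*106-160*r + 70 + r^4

Adding the polynomials and combining like terms:
(-161*r + r^4 - 19*r^3 + r^2*107 + 72) + (r^2*(-1) - 2 + r)
= 70 - 160*r + r^3*(-19) + 106*r^2 + r^4
A) 70 - 160*r + r^3*(-19) + 106*r^2 + r^4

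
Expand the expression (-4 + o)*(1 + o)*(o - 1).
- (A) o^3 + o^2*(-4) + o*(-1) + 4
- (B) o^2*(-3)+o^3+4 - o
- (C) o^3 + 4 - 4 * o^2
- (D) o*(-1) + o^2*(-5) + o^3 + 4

Expanding (-4 + o)*(1 + o)*(o - 1):
= o^3 + o^2*(-4) + o*(-1) + 4
A) o^3 + o^2*(-4) + o*(-1) + 4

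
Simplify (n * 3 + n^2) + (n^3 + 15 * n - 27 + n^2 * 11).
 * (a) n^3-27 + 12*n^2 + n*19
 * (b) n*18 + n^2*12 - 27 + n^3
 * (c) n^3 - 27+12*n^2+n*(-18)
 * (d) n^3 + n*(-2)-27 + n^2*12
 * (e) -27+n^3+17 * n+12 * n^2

Adding the polynomials and combining like terms:
(n*3 + n^2) + (n^3 + 15*n - 27 + n^2*11)
= n*18 + n^2*12 - 27 + n^3
b) n*18 + n^2*12 - 27 + n^3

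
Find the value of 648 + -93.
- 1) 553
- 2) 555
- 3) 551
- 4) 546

648 + -93 = 555
2) 555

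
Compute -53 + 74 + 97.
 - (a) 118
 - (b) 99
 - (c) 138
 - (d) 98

First: -53 + 74 = 21
Then: 21 + 97 = 118
a) 118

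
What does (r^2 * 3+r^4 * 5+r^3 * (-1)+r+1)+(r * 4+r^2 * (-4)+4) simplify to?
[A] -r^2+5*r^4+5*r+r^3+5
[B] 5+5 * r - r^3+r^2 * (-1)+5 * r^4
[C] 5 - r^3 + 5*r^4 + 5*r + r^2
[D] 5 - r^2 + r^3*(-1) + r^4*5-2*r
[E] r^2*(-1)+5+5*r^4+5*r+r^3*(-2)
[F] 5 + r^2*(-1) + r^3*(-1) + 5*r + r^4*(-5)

Adding the polynomials and combining like terms:
(r^2*3 + r^4*5 + r^3*(-1) + r + 1) + (r*4 + r^2*(-4) + 4)
= 5+5 * r - r^3+r^2 * (-1)+5 * r^4
B) 5+5 * r - r^3+r^2 * (-1)+5 * r^4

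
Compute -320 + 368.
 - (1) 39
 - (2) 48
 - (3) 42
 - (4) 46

-320 + 368 = 48
2) 48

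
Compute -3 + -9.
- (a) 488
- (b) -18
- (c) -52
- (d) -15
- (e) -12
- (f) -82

-3 + -9 = -12
e) -12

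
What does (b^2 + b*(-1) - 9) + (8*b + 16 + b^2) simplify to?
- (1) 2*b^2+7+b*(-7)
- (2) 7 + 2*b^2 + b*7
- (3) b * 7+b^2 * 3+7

Adding the polynomials and combining like terms:
(b^2 + b*(-1) - 9) + (8*b + 16 + b^2)
= 7 + 2*b^2 + b*7
2) 7 + 2*b^2 + b*7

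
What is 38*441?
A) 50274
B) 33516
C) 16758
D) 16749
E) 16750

38 * 441 = 16758
C) 16758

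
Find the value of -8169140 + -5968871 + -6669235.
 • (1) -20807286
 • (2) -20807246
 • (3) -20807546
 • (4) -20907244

First: -8169140 + -5968871 = -14138011
Then: -14138011 + -6669235 = -20807246
2) -20807246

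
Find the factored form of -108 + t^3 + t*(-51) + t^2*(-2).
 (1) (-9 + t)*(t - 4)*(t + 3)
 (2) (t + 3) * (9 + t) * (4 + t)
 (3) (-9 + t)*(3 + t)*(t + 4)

We need to factor -108 + t^3 + t*(-51) + t^2*(-2).
The factored form is (-9 + t)*(3 + t)*(t + 4).
3) (-9 + t)*(3 + t)*(t + 4)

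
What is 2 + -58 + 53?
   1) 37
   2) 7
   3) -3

First: 2 + -58 = -56
Then: -56 + 53 = -3
3) -3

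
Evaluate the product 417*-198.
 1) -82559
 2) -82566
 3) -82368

417 * -198 = -82566
2) -82566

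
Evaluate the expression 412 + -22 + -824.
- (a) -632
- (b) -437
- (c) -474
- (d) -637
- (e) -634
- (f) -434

First: 412 + -22 = 390
Then: 390 + -824 = -434
f) -434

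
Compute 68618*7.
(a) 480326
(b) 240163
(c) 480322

68618 * 7 = 480326
a) 480326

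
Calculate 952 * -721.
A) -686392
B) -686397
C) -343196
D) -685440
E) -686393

952 * -721 = -686392
A) -686392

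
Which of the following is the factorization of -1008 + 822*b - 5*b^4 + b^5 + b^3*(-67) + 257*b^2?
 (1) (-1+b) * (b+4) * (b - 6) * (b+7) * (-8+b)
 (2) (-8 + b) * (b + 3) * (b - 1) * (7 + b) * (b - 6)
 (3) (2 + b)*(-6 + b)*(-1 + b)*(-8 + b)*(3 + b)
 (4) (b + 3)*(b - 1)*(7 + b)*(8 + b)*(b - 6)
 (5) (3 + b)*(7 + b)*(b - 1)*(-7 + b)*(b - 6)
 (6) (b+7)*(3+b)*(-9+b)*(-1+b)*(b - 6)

We need to factor -1008 + 822*b - 5*b^4 + b^5 + b^3*(-67) + 257*b^2.
The factored form is (-8 + b) * (b + 3) * (b - 1) * (7 + b) * (b - 6).
2) (-8 + b) * (b + 3) * (b - 1) * (7 + b) * (b - 6)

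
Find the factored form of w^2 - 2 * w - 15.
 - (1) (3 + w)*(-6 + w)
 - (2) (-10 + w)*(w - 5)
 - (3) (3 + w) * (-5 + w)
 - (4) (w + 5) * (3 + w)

We need to factor w^2 - 2 * w - 15.
The factored form is (3 + w) * (-5 + w).
3) (3 + w) * (-5 + w)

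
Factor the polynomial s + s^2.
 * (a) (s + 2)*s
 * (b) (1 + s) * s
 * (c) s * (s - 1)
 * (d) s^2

We need to factor s + s^2.
The factored form is (1 + s) * s.
b) (1 + s) * s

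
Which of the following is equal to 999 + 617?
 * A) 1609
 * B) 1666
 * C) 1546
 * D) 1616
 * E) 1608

999 + 617 = 1616
D) 1616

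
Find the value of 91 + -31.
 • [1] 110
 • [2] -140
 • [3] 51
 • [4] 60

91 + -31 = 60
4) 60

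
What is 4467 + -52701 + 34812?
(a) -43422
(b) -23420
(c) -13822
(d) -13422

First: 4467 + -52701 = -48234
Then: -48234 + 34812 = -13422
d) -13422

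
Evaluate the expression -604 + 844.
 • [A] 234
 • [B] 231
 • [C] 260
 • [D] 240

-604 + 844 = 240
D) 240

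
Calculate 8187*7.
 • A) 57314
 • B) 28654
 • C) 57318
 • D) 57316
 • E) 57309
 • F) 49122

8187 * 7 = 57309
E) 57309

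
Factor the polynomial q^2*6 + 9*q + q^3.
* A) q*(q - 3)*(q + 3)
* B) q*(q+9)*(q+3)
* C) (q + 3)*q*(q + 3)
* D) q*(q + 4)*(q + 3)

We need to factor q^2*6 + 9*q + q^3.
The factored form is (q + 3)*q*(q + 3).
C) (q + 3)*q*(q + 3)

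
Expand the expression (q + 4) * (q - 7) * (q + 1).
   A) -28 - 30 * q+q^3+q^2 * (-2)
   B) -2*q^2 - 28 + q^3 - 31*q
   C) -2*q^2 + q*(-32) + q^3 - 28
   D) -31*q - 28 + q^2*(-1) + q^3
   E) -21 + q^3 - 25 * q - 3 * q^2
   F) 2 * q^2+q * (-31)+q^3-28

Expanding (q + 4) * (q - 7) * (q + 1):
= -2*q^2 - 28 + q^3 - 31*q
B) -2*q^2 - 28 + q^3 - 31*q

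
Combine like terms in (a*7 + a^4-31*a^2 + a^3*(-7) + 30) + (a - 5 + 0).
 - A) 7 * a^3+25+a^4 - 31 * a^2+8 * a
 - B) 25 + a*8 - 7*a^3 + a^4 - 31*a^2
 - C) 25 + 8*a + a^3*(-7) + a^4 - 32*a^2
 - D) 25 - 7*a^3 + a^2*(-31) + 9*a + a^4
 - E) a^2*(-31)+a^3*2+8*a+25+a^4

Adding the polynomials and combining like terms:
(a*7 + a^4 - 31*a^2 + a^3*(-7) + 30) + (a - 5 + 0)
= 25 + a*8 - 7*a^3 + a^4 - 31*a^2
B) 25 + a*8 - 7*a^3 + a^4 - 31*a^2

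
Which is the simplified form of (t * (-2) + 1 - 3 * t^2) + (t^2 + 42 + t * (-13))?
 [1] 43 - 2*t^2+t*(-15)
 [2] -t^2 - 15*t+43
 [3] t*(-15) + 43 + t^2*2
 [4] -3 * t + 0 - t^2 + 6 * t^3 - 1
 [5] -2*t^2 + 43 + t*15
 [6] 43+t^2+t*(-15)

Adding the polynomials and combining like terms:
(t*(-2) + 1 - 3*t^2) + (t^2 + 42 + t*(-13))
= 43 - 2*t^2+t*(-15)
1) 43 - 2*t^2+t*(-15)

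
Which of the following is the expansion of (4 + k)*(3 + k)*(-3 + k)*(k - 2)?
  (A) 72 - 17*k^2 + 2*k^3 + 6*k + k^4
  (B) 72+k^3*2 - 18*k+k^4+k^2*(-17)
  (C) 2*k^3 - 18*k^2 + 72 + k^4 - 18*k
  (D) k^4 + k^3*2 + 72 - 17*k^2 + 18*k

Expanding (4 + k)*(3 + k)*(-3 + k)*(k - 2):
= 72+k^3*2 - 18*k+k^4+k^2*(-17)
B) 72+k^3*2 - 18*k+k^4+k^2*(-17)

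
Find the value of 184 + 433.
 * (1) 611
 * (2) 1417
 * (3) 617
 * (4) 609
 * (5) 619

184 + 433 = 617
3) 617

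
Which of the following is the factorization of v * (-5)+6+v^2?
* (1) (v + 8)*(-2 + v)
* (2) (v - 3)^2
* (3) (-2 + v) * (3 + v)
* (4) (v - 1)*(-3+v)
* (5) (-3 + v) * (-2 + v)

We need to factor v * (-5)+6+v^2.
The factored form is (-3 + v) * (-2 + v).
5) (-3 + v) * (-2 + v)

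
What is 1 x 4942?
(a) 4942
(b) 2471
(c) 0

1 * 4942 = 4942
a) 4942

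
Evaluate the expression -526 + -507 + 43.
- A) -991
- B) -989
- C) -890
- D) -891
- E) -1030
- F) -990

First: -526 + -507 = -1033
Then: -1033 + 43 = -990
F) -990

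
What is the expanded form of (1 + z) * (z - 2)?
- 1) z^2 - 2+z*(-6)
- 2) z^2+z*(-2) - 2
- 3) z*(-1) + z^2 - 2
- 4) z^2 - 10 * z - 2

Expanding (1 + z) * (z - 2):
= z*(-1) + z^2 - 2
3) z*(-1) + z^2 - 2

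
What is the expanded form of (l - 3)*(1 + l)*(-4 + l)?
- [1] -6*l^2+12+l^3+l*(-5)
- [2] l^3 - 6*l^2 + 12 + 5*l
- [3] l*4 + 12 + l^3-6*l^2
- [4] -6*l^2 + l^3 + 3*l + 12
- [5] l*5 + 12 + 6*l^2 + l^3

Expanding (l - 3)*(1 + l)*(-4 + l):
= l^3 - 6*l^2 + 12 + 5*l
2) l^3 - 6*l^2 + 12 + 5*l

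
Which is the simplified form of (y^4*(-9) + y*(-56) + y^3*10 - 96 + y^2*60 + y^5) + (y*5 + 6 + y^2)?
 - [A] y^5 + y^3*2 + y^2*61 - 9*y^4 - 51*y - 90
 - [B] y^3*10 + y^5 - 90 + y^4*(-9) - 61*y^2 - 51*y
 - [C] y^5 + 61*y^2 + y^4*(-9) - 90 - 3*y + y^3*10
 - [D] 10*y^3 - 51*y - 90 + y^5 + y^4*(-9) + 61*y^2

Adding the polynomials and combining like terms:
(y^4*(-9) + y*(-56) + y^3*10 - 96 + y^2*60 + y^5) + (y*5 + 6 + y^2)
= 10*y^3 - 51*y - 90 + y^5 + y^4*(-9) + 61*y^2
D) 10*y^3 - 51*y - 90 + y^5 + y^4*(-9) + 61*y^2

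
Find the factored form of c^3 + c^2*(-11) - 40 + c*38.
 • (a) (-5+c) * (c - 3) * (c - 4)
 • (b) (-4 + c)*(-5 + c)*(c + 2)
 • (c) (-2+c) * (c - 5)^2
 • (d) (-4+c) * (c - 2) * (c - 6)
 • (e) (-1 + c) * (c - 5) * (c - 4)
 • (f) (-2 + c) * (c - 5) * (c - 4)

We need to factor c^3 + c^2*(-11) - 40 + c*38.
The factored form is (-2 + c) * (c - 5) * (c - 4).
f) (-2 + c) * (c - 5) * (c - 4)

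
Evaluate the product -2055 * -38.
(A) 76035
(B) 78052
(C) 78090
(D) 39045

-2055 * -38 = 78090
C) 78090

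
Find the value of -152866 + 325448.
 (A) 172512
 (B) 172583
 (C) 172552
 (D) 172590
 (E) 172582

-152866 + 325448 = 172582
E) 172582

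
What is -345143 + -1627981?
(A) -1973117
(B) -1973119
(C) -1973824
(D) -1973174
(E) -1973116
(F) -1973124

-345143 + -1627981 = -1973124
F) -1973124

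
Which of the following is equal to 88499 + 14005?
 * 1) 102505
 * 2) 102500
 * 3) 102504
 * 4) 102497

88499 + 14005 = 102504
3) 102504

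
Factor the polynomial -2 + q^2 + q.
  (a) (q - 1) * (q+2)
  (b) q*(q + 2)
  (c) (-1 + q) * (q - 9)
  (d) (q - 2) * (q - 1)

We need to factor -2 + q^2 + q.
The factored form is (q - 1) * (q+2).
a) (q - 1) * (q+2)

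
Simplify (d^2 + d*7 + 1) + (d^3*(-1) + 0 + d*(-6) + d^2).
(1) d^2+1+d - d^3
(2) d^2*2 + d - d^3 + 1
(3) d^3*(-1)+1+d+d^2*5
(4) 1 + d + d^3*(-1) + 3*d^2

Adding the polynomials and combining like terms:
(d^2 + d*7 + 1) + (d^3*(-1) + 0 + d*(-6) + d^2)
= d^2*2 + d - d^3 + 1
2) d^2*2 + d - d^3 + 1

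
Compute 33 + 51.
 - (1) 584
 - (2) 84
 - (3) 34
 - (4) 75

33 + 51 = 84
2) 84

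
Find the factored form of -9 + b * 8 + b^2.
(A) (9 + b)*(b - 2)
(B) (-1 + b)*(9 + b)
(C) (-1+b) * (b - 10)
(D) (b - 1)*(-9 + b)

We need to factor -9 + b * 8 + b^2.
The factored form is (-1 + b)*(9 + b).
B) (-1 + b)*(9 + b)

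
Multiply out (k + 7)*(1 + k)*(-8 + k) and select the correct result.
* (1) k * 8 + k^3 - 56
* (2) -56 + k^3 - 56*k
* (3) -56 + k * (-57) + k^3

Expanding (k + 7)*(1 + k)*(-8 + k):
= -56 + k * (-57) + k^3
3) -56 + k * (-57) + k^3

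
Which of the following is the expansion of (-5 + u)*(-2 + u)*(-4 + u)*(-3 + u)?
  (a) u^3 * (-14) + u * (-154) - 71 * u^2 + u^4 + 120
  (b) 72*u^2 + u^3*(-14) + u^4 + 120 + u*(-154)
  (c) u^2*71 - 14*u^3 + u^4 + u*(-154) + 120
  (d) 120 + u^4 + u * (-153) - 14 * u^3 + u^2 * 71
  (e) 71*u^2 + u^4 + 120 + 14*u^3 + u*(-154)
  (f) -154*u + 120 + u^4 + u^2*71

Expanding (-5 + u)*(-2 + u)*(-4 + u)*(-3 + u):
= u^2*71 - 14*u^3 + u^4 + u*(-154) + 120
c) u^2*71 - 14*u^3 + u^4 + u*(-154) + 120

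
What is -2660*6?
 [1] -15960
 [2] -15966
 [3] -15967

-2660 * 6 = -15960
1) -15960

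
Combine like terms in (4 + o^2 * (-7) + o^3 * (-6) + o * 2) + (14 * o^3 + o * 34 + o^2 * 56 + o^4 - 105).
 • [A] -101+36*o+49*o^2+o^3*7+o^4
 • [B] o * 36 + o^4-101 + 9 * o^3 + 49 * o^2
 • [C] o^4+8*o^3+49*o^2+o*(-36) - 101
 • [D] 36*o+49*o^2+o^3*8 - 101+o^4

Adding the polynomials and combining like terms:
(4 + o^2*(-7) + o^3*(-6) + o*2) + (14*o^3 + o*34 + o^2*56 + o^4 - 105)
= 36*o+49*o^2+o^3*8 - 101+o^4
D) 36*o+49*o^2+o^3*8 - 101+o^4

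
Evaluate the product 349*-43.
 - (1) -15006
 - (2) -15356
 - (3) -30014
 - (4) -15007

349 * -43 = -15007
4) -15007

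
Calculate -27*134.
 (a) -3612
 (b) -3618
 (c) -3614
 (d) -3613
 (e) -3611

-27 * 134 = -3618
b) -3618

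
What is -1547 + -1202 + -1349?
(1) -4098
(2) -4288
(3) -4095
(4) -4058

First: -1547 + -1202 = -2749
Then: -2749 + -1349 = -4098
1) -4098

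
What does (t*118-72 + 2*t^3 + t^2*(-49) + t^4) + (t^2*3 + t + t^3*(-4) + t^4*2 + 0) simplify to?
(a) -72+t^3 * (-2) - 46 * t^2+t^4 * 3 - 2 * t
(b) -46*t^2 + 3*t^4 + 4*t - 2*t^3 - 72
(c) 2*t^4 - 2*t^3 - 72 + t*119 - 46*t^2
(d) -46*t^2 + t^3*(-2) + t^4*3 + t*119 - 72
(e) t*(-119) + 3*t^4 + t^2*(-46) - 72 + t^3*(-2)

Adding the polynomials and combining like terms:
(t*118 - 72 + 2*t^3 + t^2*(-49) + t^4) + (t^2*3 + t + t^3*(-4) + t^4*2 + 0)
= -46*t^2 + t^3*(-2) + t^4*3 + t*119 - 72
d) -46*t^2 + t^3*(-2) + t^4*3 + t*119 - 72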